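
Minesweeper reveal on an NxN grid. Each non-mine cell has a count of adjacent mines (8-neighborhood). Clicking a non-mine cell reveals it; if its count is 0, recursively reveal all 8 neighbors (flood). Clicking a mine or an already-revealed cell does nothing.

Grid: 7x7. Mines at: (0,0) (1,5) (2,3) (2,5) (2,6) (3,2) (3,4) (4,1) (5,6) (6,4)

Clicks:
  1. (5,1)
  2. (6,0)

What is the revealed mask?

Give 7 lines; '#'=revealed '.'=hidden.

Answer: .......
.......
.......
.......
.......
####...
####...

Derivation:
Click 1 (5,1) count=1: revealed 1 new [(5,1)] -> total=1
Click 2 (6,0) count=0: revealed 7 new [(5,0) (5,2) (5,3) (6,0) (6,1) (6,2) (6,3)] -> total=8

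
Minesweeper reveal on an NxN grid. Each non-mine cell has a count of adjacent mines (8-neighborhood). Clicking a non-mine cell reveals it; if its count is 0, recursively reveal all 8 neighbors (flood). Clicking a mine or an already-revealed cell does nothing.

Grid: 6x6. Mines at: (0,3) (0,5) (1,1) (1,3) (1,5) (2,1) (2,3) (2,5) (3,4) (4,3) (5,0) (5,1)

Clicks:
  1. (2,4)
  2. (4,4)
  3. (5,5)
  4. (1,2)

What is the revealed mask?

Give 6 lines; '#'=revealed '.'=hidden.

Answer: ......
..#...
....#.
......
....##
....##

Derivation:
Click 1 (2,4) count=5: revealed 1 new [(2,4)] -> total=1
Click 2 (4,4) count=2: revealed 1 new [(4,4)] -> total=2
Click 3 (5,5) count=0: revealed 3 new [(4,5) (5,4) (5,5)] -> total=5
Click 4 (1,2) count=5: revealed 1 new [(1,2)] -> total=6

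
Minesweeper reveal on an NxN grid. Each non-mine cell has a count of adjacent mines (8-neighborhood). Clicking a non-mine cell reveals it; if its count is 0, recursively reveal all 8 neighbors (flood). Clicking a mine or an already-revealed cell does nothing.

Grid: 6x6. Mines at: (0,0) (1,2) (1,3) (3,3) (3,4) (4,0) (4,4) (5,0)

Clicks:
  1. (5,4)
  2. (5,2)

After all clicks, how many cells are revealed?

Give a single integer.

Answer: 7

Derivation:
Click 1 (5,4) count=1: revealed 1 new [(5,4)] -> total=1
Click 2 (5,2) count=0: revealed 6 new [(4,1) (4,2) (4,3) (5,1) (5,2) (5,3)] -> total=7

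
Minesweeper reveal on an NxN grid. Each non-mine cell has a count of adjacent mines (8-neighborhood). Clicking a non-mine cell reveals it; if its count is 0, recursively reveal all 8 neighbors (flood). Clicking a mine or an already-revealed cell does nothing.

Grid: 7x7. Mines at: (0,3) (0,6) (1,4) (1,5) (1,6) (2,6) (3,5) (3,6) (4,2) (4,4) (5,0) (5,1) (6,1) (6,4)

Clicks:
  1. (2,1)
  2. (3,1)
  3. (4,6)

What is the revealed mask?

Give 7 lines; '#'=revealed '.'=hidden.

Answer: ###....
####...
####...
####...
##....#
.......
.......

Derivation:
Click 1 (2,1) count=0: revealed 17 new [(0,0) (0,1) (0,2) (1,0) (1,1) (1,2) (1,3) (2,0) (2,1) (2,2) (2,3) (3,0) (3,1) (3,2) (3,3) (4,0) (4,1)] -> total=17
Click 2 (3,1) count=1: revealed 0 new [(none)] -> total=17
Click 3 (4,6) count=2: revealed 1 new [(4,6)] -> total=18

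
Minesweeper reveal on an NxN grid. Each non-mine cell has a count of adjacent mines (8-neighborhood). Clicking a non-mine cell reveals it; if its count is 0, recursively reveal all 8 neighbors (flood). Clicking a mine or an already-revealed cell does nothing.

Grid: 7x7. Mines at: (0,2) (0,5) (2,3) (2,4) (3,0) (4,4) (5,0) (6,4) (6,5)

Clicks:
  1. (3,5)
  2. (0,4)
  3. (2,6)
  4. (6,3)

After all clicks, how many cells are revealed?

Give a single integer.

Answer: 12

Derivation:
Click 1 (3,5) count=2: revealed 1 new [(3,5)] -> total=1
Click 2 (0,4) count=1: revealed 1 new [(0,4)] -> total=2
Click 3 (2,6) count=0: revealed 9 new [(1,5) (1,6) (2,5) (2,6) (3,6) (4,5) (4,6) (5,5) (5,6)] -> total=11
Click 4 (6,3) count=1: revealed 1 new [(6,3)] -> total=12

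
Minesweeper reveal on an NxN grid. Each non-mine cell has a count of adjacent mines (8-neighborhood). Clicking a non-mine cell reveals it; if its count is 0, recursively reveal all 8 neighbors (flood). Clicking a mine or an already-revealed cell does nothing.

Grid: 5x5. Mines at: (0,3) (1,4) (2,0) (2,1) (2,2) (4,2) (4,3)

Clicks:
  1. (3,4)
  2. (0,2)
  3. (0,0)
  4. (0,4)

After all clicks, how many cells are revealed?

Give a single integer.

Answer: 8

Derivation:
Click 1 (3,4) count=1: revealed 1 new [(3,4)] -> total=1
Click 2 (0,2) count=1: revealed 1 new [(0,2)] -> total=2
Click 3 (0,0) count=0: revealed 5 new [(0,0) (0,1) (1,0) (1,1) (1,2)] -> total=7
Click 4 (0,4) count=2: revealed 1 new [(0,4)] -> total=8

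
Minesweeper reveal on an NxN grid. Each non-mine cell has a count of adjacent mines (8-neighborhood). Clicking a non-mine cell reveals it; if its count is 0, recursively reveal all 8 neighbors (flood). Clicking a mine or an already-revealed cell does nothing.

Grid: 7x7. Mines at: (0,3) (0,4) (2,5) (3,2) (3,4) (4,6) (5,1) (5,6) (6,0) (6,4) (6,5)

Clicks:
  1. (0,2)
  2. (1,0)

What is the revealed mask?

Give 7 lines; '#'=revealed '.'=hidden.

Click 1 (0,2) count=1: revealed 1 new [(0,2)] -> total=1
Click 2 (1,0) count=0: revealed 12 new [(0,0) (0,1) (1,0) (1,1) (1,2) (2,0) (2,1) (2,2) (3,0) (3,1) (4,0) (4,1)] -> total=13

Answer: ###....
###....
###....
##.....
##.....
.......
.......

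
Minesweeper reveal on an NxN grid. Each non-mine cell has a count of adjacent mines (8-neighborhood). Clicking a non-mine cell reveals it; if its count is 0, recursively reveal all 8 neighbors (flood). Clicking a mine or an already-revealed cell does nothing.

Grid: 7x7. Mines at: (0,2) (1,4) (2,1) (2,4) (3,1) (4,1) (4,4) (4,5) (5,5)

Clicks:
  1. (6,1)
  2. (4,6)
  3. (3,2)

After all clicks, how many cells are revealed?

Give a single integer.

Answer: 12

Derivation:
Click 1 (6,1) count=0: revealed 10 new [(5,0) (5,1) (5,2) (5,3) (5,4) (6,0) (6,1) (6,2) (6,3) (6,4)] -> total=10
Click 2 (4,6) count=2: revealed 1 new [(4,6)] -> total=11
Click 3 (3,2) count=3: revealed 1 new [(3,2)] -> total=12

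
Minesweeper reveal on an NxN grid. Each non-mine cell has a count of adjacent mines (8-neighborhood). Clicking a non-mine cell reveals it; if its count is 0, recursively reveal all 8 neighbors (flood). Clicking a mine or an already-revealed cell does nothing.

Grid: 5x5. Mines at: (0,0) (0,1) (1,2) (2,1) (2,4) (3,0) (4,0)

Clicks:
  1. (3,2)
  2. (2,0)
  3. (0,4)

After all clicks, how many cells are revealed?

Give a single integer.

Answer: 6

Derivation:
Click 1 (3,2) count=1: revealed 1 new [(3,2)] -> total=1
Click 2 (2,0) count=2: revealed 1 new [(2,0)] -> total=2
Click 3 (0,4) count=0: revealed 4 new [(0,3) (0,4) (1,3) (1,4)] -> total=6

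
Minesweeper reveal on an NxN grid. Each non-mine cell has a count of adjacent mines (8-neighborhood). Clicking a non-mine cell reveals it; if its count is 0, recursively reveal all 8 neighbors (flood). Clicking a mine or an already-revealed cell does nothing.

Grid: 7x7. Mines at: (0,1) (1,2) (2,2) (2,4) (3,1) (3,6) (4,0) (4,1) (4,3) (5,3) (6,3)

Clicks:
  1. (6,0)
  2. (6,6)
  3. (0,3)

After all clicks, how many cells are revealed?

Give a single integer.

Click 1 (6,0) count=0: revealed 6 new [(5,0) (5,1) (5,2) (6,0) (6,1) (6,2)] -> total=6
Click 2 (6,6) count=0: revealed 9 new [(4,4) (4,5) (4,6) (5,4) (5,5) (5,6) (6,4) (6,5) (6,6)] -> total=15
Click 3 (0,3) count=1: revealed 1 new [(0,3)] -> total=16

Answer: 16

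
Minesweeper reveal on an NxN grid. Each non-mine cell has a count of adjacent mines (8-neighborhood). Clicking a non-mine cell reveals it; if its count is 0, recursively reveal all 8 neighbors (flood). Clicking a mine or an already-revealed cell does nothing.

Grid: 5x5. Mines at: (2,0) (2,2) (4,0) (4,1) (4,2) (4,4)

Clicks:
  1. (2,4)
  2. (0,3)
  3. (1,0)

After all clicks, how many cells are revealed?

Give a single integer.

Click 1 (2,4) count=0: revealed 14 new [(0,0) (0,1) (0,2) (0,3) (0,4) (1,0) (1,1) (1,2) (1,3) (1,4) (2,3) (2,4) (3,3) (3,4)] -> total=14
Click 2 (0,3) count=0: revealed 0 new [(none)] -> total=14
Click 3 (1,0) count=1: revealed 0 new [(none)] -> total=14

Answer: 14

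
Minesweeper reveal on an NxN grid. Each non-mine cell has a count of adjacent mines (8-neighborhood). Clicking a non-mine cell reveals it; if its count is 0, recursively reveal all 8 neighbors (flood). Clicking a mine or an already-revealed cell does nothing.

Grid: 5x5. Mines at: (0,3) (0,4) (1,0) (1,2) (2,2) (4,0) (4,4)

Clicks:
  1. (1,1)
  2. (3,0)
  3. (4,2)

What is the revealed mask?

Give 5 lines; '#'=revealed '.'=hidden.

Answer: .....
.#...
.....
####.
.###.

Derivation:
Click 1 (1,1) count=3: revealed 1 new [(1,1)] -> total=1
Click 2 (3,0) count=1: revealed 1 new [(3,0)] -> total=2
Click 3 (4,2) count=0: revealed 6 new [(3,1) (3,2) (3,3) (4,1) (4,2) (4,3)] -> total=8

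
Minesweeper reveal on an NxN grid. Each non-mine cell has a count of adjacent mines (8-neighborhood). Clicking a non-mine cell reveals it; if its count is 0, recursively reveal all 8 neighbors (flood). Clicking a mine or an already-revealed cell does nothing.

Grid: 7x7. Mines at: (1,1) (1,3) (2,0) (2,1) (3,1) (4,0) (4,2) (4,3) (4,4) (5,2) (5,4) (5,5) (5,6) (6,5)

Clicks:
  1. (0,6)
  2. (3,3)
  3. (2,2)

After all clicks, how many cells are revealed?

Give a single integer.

Click 1 (0,6) count=0: revealed 14 new [(0,4) (0,5) (0,6) (1,4) (1,5) (1,6) (2,4) (2,5) (2,6) (3,4) (3,5) (3,6) (4,5) (4,6)] -> total=14
Click 2 (3,3) count=3: revealed 1 new [(3,3)] -> total=15
Click 3 (2,2) count=4: revealed 1 new [(2,2)] -> total=16

Answer: 16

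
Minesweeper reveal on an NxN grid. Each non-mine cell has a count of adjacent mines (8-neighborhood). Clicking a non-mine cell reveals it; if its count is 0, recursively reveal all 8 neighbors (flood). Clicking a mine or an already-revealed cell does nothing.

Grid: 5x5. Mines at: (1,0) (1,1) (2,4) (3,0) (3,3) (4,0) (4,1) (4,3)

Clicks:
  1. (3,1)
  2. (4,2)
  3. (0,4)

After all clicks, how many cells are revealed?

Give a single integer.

Answer: 8

Derivation:
Click 1 (3,1) count=3: revealed 1 new [(3,1)] -> total=1
Click 2 (4,2) count=3: revealed 1 new [(4,2)] -> total=2
Click 3 (0,4) count=0: revealed 6 new [(0,2) (0,3) (0,4) (1,2) (1,3) (1,4)] -> total=8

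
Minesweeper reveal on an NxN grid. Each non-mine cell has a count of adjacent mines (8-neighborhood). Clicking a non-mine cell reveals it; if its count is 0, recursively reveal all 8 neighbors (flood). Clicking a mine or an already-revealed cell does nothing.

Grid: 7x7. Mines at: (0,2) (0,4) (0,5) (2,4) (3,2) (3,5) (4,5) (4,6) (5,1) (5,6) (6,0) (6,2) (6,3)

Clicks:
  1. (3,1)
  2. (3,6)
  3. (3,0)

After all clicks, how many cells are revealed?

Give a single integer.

Answer: 11

Derivation:
Click 1 (3,1) count=1: revealed 1 new [(3,1)] -> total=1
Click 2 (3,6) count=3: revealed 1 new [(3,6)] -> total=2
Click 3 (3,0) count=0: revealed 9 new [(0,0) (0,1) (1,0) (1,1) (2,0) (2,1) (3,0) (4,0) (4,1)] -> total=11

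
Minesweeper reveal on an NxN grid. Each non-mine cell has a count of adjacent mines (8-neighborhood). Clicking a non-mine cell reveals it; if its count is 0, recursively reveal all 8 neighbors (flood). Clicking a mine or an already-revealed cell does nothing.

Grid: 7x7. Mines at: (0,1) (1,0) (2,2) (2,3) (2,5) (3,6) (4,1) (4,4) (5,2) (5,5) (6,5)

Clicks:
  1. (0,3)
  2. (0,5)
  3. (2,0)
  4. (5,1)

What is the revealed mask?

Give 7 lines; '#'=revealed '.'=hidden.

Answer: ..#####
..#####
#......
.......
.......
.#.....
.......

Derivation:
Click 1 (0,3) count=0: revealed 10 new [(0,2) (0,3) (0,4) (0,5) (0,6) (1,2) (1,3) (1,4) (1,5) (1,6)] -> total=10
Click 2 (0,5) count=0: revealed 0 new [(none)] -> total=10
Click 3 (2,0) count=1: revealed 1 new [(2,0)] -> total=11
Click 4 (5,1) count=2: revealed 1 new [(5,1)] -> total=12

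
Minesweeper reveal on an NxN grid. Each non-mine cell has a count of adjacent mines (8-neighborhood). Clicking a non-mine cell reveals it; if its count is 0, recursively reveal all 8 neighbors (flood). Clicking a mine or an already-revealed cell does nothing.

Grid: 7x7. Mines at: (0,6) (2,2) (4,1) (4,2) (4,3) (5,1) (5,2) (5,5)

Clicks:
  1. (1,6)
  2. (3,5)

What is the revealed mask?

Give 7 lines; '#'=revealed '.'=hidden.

Click 1 (1,6) count=1: revealed 1 new [(1,6)] -> total=1
Click 2 (3,5) count=0: revealed 27 new [(0,0) (0,1) (0,2) (0,3) (0,4) (0,5) (1,0) (1,1) (1,2) (1,3) (1,4) (1,5) (2,0) (2,1) (2,3) (2,4) (2,5) (2,6) (3,0) (3,1) (3,3) (3,4) (3,5) (3,6) (4,4) (4,5) (4,6)] -> total=28

Answer: ######.
#######
##.####
##.####
....###
.......
.......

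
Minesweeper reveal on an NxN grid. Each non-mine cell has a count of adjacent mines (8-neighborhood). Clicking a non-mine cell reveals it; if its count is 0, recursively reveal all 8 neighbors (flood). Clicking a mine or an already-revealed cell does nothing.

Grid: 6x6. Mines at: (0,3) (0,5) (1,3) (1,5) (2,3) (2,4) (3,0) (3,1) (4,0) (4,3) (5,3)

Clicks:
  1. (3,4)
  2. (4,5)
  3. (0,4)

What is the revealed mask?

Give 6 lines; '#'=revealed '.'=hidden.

Click 1 (3,4) count=3: revealed 1 new [(3,4)] -> total=1
Click 2 (4,5) count=0: revealed 5 new [(3,5) (4,4) (4,5) (5,4) (5,5)] -> total=6
Click 3 (0,4) count=4: revealed 1 new [(0,4)] -> total=7

Answer: ....#.
......
......
....##
....##
....##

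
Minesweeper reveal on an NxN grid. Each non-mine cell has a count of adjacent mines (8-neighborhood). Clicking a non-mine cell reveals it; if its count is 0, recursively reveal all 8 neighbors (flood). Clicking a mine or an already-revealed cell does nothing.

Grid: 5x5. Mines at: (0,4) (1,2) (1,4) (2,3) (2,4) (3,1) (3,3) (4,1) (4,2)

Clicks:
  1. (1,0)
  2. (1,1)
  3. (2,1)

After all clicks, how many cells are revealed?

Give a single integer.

Answer: 6

Derivation:
Click 1 (1,0) count=0: revealed 6 new [(0,0) (0,1) (1,0) (1,1) (2,0) (2,1)] -> total=6
Click 2 (1,1) count=1: revealed 0 new [(none)] -> total=6
Click 3 (2,1) count=2: revealed 0 new [(none)] -> total=6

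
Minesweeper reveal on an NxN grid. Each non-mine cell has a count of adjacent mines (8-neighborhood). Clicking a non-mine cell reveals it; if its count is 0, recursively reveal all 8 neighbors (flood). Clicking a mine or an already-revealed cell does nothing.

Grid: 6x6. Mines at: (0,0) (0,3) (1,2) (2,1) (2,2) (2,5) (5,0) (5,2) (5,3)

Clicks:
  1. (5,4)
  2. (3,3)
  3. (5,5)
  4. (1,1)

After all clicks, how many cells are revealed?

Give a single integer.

Click 1 (5,4) count=1: revealed 1 new [(5,4)] -> total=1
Click 2 (3,3) count=1: revealed 1 new [(3,3)] -> total=2
Click 3 (5,5) count=0: revealed 5 new [(3,4) (3,5) (4,4) (4,5) (5,5)] -> total=7
Click 4 (1,1) count=4: revealed 1 new [(1,1)] -> total=8

Answer: 8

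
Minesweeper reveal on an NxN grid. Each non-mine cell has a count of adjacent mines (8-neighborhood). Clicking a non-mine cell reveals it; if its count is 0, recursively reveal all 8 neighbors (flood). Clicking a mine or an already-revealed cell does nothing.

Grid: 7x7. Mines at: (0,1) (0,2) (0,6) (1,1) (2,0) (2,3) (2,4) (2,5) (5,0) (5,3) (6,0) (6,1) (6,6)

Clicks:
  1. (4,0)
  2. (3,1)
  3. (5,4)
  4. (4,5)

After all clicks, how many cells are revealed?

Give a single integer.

Click 1 (4,0) count=1: revealed 1 new [(4,0)] -> total=1
Click 2 (3,1) count=1: revealed 1 new [(3,1)] -> total=2
Click 3 (5,4) count=1: revealed 1 new [(5,4)] -> total=3
Click 4 (4,5) count=0: revealed 8 new [(3,4) (3,5) (3,6) (4,4) (4,5) (4,6) (5,5) (5,6)] -> total=11

Answer: 11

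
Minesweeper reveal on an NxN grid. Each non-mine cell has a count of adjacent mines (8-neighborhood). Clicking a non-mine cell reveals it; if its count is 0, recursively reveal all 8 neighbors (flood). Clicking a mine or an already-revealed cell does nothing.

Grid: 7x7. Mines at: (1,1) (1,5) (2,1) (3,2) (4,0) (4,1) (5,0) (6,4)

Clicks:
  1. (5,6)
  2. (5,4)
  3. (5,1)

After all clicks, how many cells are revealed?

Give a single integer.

Click 1 (5,6) count=0: revealed 18 new [(2,3) (2,4) (2,5) (2,6) (3,3) (3,4) (3,5) (3,6) (4,3) (4,4) (4,5) (4,6) (5,3) (5,4) (5,5) (5,6) (6,5) (6,6)] -> total=18
Click 2 (5,4) count=1: revealed 0 new [(none)] -> total=18
Click 3 (5,1) count=3: revealed 1 new [(5,1)] -> total=19

Answer: 19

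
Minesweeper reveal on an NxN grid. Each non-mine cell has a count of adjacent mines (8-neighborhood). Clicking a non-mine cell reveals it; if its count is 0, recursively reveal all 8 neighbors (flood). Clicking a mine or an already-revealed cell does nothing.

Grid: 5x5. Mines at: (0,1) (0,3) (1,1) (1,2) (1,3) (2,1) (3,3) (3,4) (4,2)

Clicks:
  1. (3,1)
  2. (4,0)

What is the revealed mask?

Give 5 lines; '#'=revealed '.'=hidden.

Click 1 (3,1) count=2: revealed 1 new [(3,1)] -> total=1
Click 2 (4,0) count=0: revealed 3 new [(3,0) (4,0) (4,1)] -> total=4

Answer: .....
.....
.....
##...
##...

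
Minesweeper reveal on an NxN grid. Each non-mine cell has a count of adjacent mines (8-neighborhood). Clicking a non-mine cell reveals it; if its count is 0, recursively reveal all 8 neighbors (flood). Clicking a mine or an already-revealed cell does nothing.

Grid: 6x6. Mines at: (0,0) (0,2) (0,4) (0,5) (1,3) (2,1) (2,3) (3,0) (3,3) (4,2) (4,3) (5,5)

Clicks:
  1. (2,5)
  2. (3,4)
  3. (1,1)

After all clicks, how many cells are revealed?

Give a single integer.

Answer: 9

Derivation:
Click 1 (2,5) count=0: revealed 8 new [(1,4) (1,5) (2,4) (2,5) (3,4) (3,5) (4,4) (4,5)] -> total=8
Click 2 (3,4) count=3: revealed 0 new [(none)] -> total=8
Click 3 (1,1) count=3: revealed 1 new [(1,1)] -> total=9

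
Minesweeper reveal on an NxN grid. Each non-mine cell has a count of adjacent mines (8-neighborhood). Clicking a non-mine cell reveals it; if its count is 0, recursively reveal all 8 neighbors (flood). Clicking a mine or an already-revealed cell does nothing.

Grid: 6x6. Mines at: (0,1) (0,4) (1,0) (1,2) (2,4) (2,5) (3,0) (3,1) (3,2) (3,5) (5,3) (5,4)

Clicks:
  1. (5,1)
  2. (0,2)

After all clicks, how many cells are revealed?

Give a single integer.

Click 1 (5,1) count=0: revealed 6 new [(4,0) (4,1) (4,2) (5,0) (5,1) (5,2)] -> total=6
Click 2 (0,2) count=2: revealed 1 new [(0,2)] -> total=7

Answer: 7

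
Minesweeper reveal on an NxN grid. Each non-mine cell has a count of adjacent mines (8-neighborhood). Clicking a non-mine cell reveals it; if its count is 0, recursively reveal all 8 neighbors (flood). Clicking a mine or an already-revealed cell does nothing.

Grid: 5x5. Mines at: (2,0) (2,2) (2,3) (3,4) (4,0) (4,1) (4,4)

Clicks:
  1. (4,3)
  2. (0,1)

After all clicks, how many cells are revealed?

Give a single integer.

Answer: 11

Derivation:
Click 1 (4,3) count=2: revealed 1 new [(4,3)] -> total=1
Click 2 (0,1) count=0: revealed 10 new [(0,0) (0,1) (0,2) (0,3) (0,4) (1,0) (1,1) (1,2) (1,3) (1,4)] -> total=11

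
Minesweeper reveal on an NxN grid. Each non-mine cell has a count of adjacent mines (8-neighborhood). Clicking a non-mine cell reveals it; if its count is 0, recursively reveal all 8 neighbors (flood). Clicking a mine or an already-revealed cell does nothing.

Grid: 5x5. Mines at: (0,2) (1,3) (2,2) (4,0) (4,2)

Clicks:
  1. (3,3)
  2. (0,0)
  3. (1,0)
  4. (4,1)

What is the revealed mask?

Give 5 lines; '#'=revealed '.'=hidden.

Answer: ##...
##...
##...
##.#.
.#...

Derivation:
Click 1 (3,3) count=2: revealed 1 new [(3,3)] -> total=1
Click 2 (0,0) count=0: revealed 8 new [(0,0) (0,1) (1,0) (1,1) (2,0) (2,1) (3,0) (3,1)] -> total=9
Click 3 (1,0) count=0: revealed 0 new [(none)] -> total=9
Click 4 (4,1) count=2: revealed 1 new [(4,1)] -> total=10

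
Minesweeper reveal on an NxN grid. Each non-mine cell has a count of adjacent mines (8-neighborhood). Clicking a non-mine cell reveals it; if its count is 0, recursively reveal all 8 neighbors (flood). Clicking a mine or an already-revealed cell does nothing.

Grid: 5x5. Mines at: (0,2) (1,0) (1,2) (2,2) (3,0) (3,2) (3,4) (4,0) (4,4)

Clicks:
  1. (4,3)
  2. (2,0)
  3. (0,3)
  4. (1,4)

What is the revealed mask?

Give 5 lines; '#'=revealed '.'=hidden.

Answer: ...##
...##
#..##
.....
...#.

Derivation:
Click 1 (4,3) count=3: revealed 1 new [(4,3)] -> total=1
Click 2 (2,0) count=2: revealed 1 new [(2,0)] -> total=2
Click 3 (0,3) count=2: revealed 1 new [(0,3)] -> total=3
Click 4 (1,4) count=0: revealed 5 new [(0,4) (1,3) (1,4) (2,3) (2,4)] -> total=8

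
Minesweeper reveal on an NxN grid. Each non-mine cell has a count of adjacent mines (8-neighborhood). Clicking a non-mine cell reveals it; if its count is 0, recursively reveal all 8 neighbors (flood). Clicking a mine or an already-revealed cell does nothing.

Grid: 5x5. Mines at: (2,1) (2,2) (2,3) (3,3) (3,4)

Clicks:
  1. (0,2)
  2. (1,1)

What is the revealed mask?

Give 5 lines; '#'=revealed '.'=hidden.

Answer: #####
#####
.....
.....
.....

Derivation:
Click 1 (0,2) count=0: revealed 10 new [(0,0) (0,1) (0,2) (0,3) (0,4) (1,0) (1,1) (1,2) (1,3) (1,4)] -> total=10
Click 2 (1,1) count=2: revealed 0 new [(none)] -> total=10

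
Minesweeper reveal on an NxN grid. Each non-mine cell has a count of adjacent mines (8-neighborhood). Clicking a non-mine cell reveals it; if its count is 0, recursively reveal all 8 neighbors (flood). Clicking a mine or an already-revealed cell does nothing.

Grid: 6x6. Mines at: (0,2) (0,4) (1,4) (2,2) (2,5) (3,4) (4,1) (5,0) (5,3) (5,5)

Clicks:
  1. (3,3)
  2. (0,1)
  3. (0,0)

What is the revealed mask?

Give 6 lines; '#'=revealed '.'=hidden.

Answer: ##....
##....
##....
##.#..
......
......

Derivation:
Click 1 (3,3) count=2: revealed 1 new [(3,3)] -> total=1
Click 2 (0,1) count=1: revealed 1 new [(0,1)] -> total=2
Click 3 (0,0) count=0: revealed 7 new [(0,0) (1,0) (1,1) (2,0) (2,1) (3,0) (3,1)] -> total=9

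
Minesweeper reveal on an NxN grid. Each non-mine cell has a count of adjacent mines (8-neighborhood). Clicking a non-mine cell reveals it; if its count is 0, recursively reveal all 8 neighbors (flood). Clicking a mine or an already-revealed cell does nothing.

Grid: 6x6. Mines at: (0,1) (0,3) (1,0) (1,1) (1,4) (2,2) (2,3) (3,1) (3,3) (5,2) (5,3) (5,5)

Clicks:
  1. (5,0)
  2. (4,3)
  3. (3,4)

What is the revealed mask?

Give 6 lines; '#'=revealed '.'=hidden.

Answer: ......
......
......
....#.
##.#..
##....

Derivation:
Click 1 (5,0) count=0: revealed 4 new [(4,0) (4,1) (5,0) (5,1)] -> total=4
Click 2 (4,3) count=3: revealed 1 new [(4,3)] -> total=5
Click 3 (3,4) count=2: revealed 1 new [(3,4)] -> total=6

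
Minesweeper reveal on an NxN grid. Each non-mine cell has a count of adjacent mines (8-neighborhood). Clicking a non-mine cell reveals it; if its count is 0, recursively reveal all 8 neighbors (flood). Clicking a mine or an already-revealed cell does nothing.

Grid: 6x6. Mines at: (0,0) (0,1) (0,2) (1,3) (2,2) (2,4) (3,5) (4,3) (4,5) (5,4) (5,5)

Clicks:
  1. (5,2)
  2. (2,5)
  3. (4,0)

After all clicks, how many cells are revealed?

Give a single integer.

Click 1 (5,2) count=1: revealed 1 new [(5,2)] -> total=1
Click 2 (2,5) count=2: revealed 1 new [(2,5)] -> total=2
Click 3 (4,0) count=0: revealed 12 new [(1,0) (1,1) (2,0) (2,1) (3,0) (3,1) (3,2) (4,0) (4,1) (4,2) (5,0) (5,1)] -> total=14

Answer: 14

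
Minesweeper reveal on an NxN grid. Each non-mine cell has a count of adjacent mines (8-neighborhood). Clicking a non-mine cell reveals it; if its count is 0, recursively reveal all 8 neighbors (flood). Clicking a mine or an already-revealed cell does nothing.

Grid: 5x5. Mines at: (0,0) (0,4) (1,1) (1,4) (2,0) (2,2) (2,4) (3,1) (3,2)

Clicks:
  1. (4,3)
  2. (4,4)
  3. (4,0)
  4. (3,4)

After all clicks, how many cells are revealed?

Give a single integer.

Answer: 5

Derivation:
Click 1 (4,3) count=1: revealed 1 new [(4,3)] -> total=1
Click 2 (4,4) count=0: revealed 3 new [(3,3) (3,4) (4,4)] -> total=4
Click 3 (4,0) count=1: revealed 1 new [(4,0)] -> total=5
Click 4 (3,4) count=1: revealed 0 new [(none)] -> total=5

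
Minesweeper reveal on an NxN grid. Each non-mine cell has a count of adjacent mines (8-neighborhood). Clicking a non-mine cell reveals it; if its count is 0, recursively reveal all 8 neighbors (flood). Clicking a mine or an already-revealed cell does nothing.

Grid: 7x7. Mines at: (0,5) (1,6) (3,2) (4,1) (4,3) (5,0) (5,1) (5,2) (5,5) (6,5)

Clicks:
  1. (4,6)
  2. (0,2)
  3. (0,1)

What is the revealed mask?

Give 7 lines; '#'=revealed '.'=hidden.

Click 1 (4,6) count=1: revealed 1 new [(4,6)] -> total=1
Click 2 (0,2) count=0: revealed 26 new [(0,0) (0,1) (0,2) (0,3) (0,4) (1,0) (1,1) (1,2) (1,3) (1,4) (1,5) (2,0) (2,1) (2,2) (2,3) (2,4) (2,5) (2,6) (3,0) (3,1) (3,3) (3,4) (3,5) (3,6) (4,4) (4,5)] -> total=27
Click 3 (0,1) count=0: revealed 0 new [(none)] -> total=27

Answer: #####..
######.
#######
##.####
....###
.......
.......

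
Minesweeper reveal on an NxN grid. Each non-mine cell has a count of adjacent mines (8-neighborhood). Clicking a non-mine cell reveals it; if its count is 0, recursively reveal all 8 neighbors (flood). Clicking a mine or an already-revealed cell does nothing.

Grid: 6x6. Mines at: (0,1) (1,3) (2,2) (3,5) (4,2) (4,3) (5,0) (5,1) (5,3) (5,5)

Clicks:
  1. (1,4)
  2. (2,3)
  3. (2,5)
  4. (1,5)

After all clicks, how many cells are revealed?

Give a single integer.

Answer: 7

Derivation:
Click 1 (1,4) count=1: revealed 1 new [(1,4)] -> total=1
Click 2 (2,3) count=2: revealed 1 new [(2,3)] -> total=2
Click 3 (2,5) count=1: revealed 1 new [(2,5)] -> total=3
Click 4 (1,5) count=0: revealed 4 new [(0,4) (0,5) (1,5) (2,4)] -> total=7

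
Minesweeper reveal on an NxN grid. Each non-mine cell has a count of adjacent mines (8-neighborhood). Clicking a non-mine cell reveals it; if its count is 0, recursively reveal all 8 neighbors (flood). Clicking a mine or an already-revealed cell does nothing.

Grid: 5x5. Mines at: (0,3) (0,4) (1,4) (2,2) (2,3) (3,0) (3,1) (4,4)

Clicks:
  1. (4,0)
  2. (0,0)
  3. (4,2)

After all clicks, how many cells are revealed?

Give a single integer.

Click 1 (4,0) count=2: revealed 1 new [(4,0)] -> total=1
Click 2 (0,0) count=0: revealed 8 new [(0,0) (0,1) (0,2) (1,0) (1,1) (1,2) (2,0) (2,1)] -> total=9
Click 3 (4,2) count=1: revealed 1 new [(4,2)] -> total=10

Answer: 10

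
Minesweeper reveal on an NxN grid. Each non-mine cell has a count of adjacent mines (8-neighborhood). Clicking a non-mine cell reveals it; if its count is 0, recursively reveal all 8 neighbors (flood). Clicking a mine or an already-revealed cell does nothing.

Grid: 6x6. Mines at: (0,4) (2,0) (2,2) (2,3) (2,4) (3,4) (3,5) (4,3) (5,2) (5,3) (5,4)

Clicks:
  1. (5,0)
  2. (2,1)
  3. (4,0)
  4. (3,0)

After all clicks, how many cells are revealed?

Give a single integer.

Answer: 7

Derivation:
Click 1 (5,0) count=0: revealed 6 new [(3,0) (3,1) (4,0) (4,1) (5,0) (5,1)] -> total=6
Click 2 (2,1) count=2: revealed 1 new [(2,1)] -> total=7
Click 3 (4,0) count=0: revealed 0 new [(none)] -> total=7
Click 4 (3,0) count=1: revealed 0 new [(none)] -> total=7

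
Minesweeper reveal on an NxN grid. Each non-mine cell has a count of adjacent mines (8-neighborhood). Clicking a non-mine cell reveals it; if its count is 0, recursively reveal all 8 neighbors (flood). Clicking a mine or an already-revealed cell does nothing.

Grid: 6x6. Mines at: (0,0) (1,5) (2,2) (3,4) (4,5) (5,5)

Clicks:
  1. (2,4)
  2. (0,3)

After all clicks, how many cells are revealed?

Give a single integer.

Answer: 9

Derivation:
Click 1 (2,4) count=2: revealed 1 new [(2,4)] -> total=1
Click 2 (0,3) count=0: revealed 8 new [(0,1) (0,2) (0,3) (0,4) (1,1) (1,2) (1,3) (1,4)] -> total=9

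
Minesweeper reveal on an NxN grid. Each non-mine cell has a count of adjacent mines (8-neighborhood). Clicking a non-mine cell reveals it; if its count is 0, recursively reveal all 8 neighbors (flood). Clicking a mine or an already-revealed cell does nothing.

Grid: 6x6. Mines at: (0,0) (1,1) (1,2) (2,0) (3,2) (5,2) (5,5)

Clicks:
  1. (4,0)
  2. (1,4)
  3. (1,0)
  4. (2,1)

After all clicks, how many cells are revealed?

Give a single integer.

Answer: 23

Derivation:
Click 1 (4,0) count=0: revealed 6 new [(3,0) (3,1) (4,0) (4,1) (5,0) (5,1)] -> total=6
Click 2 (1,4) count=0: revealed 15 new [(0,3) (0,4) (0,5) (1,3) (1,4) (1,5) (2,3) (2,4) (2,5) (3,3) (3,4) (3,5) (4,3) (4,4) (4,5)] -> total=21
Click 3 (1,0) count=3: revealed 1 new [(1,0)] -> total=22
Click 4 (2,1) count=4: revealed 1 new [(2,1)] -> total=23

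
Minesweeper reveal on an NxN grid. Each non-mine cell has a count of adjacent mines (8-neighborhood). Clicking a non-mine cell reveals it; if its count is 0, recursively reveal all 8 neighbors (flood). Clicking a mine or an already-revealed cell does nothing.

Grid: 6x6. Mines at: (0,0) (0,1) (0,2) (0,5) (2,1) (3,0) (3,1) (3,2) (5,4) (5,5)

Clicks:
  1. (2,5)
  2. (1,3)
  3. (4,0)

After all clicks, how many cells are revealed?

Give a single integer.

Answer: 13

Derivation:
Click 1 (2,5) count=0: revealed 12 new [(1,3) (1,4) (1,5) (2,3) (2,4) (2,5) (3,3) (3,4) (3,5) (4,3) (4,4) (4,5)] -> total=12
Click 2 (1,3) count=1: revealed 0 new [(none)] -> total=12
Click 3 (4,0) count=2: revealed 1 new [(4,0)] -> total=13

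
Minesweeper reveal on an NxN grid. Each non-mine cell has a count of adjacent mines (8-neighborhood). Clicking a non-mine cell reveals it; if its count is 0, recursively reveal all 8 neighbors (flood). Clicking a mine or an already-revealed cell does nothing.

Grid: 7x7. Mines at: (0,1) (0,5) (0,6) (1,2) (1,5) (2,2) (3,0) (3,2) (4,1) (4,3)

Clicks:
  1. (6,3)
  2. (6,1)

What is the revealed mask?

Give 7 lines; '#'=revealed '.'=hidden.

Answer: .......
.......
....###
....###
....###
#######
#######

Derivation:
Click 1 (6,3) count=0: revealed 23 new [(2,4) (2,5) (2,6) (3,4) (3,5) (3,6) (4,4) (4,5) (4,6) (5,0) (5,1) (5,2) (5,3) (5,4) (5,5) (5,6) (6,0) (6,1) (6,2) (6,3) (6,4) (6,5) (6,6)] -> total=23
Click 2 (6,1) count=0: revealed 0 new [(none)] -> total=23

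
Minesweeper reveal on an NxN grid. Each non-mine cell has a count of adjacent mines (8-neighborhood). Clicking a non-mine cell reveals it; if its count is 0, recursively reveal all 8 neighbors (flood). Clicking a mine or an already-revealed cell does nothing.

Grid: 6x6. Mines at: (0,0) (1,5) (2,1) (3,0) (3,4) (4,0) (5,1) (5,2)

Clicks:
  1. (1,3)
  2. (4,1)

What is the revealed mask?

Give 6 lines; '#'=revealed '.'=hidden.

Click 1 (1,3) count=0: revealed 11 new [(0,1) (0,2) (0,3) (0,4) (1,1) (1,2) (1,3) (1,4) (2,2) (2,3) (2,4)] -> total=11
Click 2 (4,1) count=4: revealed 1 new [(4,1)] -> total=12

Answer: .####.
.####.
..###.
......
.#....
......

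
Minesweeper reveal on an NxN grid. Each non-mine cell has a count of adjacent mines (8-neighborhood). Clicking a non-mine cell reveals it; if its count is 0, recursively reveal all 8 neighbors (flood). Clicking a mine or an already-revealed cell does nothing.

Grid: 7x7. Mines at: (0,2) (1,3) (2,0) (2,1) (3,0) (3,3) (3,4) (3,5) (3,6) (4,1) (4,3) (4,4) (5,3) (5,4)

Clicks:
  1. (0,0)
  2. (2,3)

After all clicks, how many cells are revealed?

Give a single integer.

Click 1 (0,0) count=0: revealed 4 new [(0,0) (0,1) (1,0) (1,1)] -> total=4
Click 2 (2,3) count=3: revealed 1 new [(2,3)] -> total=5

Answer: 5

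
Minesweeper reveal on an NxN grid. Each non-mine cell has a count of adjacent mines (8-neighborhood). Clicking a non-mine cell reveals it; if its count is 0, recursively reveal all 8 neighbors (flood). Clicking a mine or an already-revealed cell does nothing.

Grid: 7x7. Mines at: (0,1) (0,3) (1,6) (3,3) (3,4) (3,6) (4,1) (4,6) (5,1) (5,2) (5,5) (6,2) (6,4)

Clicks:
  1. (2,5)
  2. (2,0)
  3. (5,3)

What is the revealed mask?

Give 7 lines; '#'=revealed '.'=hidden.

Click 1 (2,5) count=3: revealed 1 new [(2,5)] -> total=1
Click 2 (2,0) count=0: revealed 9 new [(1,0) (1,1) (1,2) (2,0) (2,1) (2,2) (3,0) (3,1) (3,2)] -> total=10
Click 3 (5,3) count=3: revealed 1 new [(5,3)] -> total=11

Answer: .......
###....
###..#.
###....
.......
...#...
.......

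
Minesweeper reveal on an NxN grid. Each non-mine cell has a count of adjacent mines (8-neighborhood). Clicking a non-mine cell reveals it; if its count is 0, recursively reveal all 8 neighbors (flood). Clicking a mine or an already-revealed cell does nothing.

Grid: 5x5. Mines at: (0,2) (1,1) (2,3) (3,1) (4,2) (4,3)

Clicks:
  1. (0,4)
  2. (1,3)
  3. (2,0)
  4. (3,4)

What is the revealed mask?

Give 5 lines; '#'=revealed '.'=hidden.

Answer: ...##
...##
#....
....#
.....

Derivation:
Click 1 (0,4) count=0: revealed 4 new [(0,3) (0,4) (1,3) (1,4)] -> total=4
Click 2 (1,3) count=2: revealed 0 new [(none)] -> total=4
Click 3 (2,0) count=2: revealed 1 new [(2,0)] -> total=5
Click 4 (3,4) count=2: revealed 1 new [(3,4)] -> total=6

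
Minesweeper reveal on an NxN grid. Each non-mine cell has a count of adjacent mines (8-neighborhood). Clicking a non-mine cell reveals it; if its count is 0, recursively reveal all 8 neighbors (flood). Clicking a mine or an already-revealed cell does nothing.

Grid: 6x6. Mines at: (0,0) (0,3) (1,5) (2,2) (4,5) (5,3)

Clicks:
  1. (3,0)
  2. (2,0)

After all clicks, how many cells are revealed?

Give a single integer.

Answer: 13

Derivation:
Click 1 (3,0) count=0: revealed 13 new [(1,0) (1,1) (2,0) (2,1) (3,0) (3,1) (3,2) (4,0) (4,1) (4,2) (5,0) (5,1) (5,2)] -> total=13
Click 2 (2,0) count=0: revealed 0 new [(none)] -> total=13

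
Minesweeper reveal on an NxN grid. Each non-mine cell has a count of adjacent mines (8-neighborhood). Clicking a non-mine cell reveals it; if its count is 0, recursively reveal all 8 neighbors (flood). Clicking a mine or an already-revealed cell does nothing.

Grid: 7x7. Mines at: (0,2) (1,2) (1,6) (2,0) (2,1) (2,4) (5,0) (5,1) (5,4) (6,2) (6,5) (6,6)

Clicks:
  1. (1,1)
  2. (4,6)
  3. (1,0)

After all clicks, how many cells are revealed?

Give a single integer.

Click 1 (1,1) count=4: revealed 1 new [(1,1)] -> total=1
Click 2 (4,6) count=0: revealed 8 new [(2,5) (2,6) (3,5) (3,6) (4,5) (4,6) (5,5) (5,6)] -> total=9
Click 3 (1,0) count=2: revealed 1 new [(1,0)] -> total=10

Answer: 10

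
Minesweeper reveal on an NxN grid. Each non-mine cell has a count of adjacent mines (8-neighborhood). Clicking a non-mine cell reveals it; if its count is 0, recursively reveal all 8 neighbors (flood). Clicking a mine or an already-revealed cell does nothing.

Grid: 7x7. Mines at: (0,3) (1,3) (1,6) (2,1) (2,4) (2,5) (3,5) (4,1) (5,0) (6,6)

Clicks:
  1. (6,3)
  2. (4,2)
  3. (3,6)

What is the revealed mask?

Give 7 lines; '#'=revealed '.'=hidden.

Answer: .......
.......
.......
..###.#
..####.
.#####.
.#####.

Derivation:
Click 1 (6,3) count=0: revealed 17 new [(3,2) (3,3) (3,4) (4,2) (4,3) (4,4) (4,5) (5,1) (5,2) (5,3) (5,4) (5,5) (6,1) (6,2) (6,3) (6,4) (6,5)] -> total=17
Click 2 (4,2) count=1: revealed 0 new [(none)] -> total=17
Click 3 (3,6) count=2: revealed 1 new [(3,6)] -> total=18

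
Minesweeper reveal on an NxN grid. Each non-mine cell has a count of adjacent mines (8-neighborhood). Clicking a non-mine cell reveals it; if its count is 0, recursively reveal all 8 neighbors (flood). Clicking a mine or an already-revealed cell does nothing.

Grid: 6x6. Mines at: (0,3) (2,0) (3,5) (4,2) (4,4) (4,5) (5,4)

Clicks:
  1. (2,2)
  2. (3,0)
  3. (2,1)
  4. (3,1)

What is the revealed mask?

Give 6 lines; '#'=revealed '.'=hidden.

Click 1 (2,2) count=0: revealed 12 new [(1,1) (1,2) (1,3) (1,4) (2,1) (2,2) (2,3) (2,4) (3,1) (3,2) (3,3) (3,4)] -> total=12
Click 2 (3,0) count=1: revealed 1 new [(3,0)] -> total=13
Click 3 (2,1) count=1: revealed 0 new [(none)] -> total=13
Click 4 (3,1) count=2: revealed 0 new [(none)] -> total=13

Answer: ......
.####.
.####.
#####.
......
......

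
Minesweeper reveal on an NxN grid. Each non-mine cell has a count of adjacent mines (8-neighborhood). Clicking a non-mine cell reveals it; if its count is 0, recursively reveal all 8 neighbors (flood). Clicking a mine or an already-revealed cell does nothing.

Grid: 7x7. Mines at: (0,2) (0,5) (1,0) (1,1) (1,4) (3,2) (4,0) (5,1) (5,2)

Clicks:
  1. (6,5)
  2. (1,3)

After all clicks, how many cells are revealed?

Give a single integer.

Answer: 23

Derivation:
Click 1 (6,5) count=0: revealed 22 new [(1,5) (1,6) (2,3) (2,4) (2,5) (2,6) (3,3) (3,4) (3,5) (3,6) (4,3) (4,4) (4,5) (4,6) (5,3) (5,4) (5,5) (5,6) (6,3) (6,4) (6,5) (6,6)] -> total=22
Click 2 (1,3) count=2: revealed 1 new [(1,3)] -> total=23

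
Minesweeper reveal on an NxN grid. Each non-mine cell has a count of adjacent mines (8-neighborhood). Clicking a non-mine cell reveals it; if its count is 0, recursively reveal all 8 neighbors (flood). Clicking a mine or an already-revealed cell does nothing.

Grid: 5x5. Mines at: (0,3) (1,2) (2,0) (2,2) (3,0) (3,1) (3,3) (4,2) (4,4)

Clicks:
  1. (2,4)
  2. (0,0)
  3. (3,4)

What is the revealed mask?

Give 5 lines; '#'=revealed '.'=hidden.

Answer: ##...
##...
....#
....#
.....

Derivation:
Click 1 (2,4) count=1: revealed 1 new [(2,4)] -> total=1
Click 2 (0,0) count=0: revealed 4 new [(0,0) (0,1) (1,0) (1,1)] -> total=5
Click 3 (3,4) count=2: revealed 1 new [(3,4)] -> total=6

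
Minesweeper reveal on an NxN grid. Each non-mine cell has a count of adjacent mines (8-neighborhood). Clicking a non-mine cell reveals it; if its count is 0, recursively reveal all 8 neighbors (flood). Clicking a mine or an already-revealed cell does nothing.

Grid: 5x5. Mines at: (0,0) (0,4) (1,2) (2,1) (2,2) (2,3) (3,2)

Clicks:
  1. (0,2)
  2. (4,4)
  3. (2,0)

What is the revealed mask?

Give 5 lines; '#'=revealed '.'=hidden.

Answer: ..#..
.....
#....
...##
...##

Derivation:
Click 1 (0,2) count=1: revealed 1 new [(0,2)] -> total=1
Click 2 (4,4) count=0: revealed 4 new [(3,3) (3,4) (4,3) (4,4)] -> total=5
Click 3 (2,0) count=1: revealed 1 new [(2,0)] -> total=6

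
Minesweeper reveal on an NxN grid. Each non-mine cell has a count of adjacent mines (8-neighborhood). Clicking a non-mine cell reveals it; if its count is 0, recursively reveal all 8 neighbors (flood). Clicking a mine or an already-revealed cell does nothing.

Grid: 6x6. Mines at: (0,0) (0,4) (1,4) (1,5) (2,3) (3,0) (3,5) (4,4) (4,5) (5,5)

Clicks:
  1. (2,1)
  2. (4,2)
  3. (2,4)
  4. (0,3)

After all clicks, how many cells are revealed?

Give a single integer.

Answer: 14

Derivation:
Click 1 (2,1) count=1: revealed 1 new [(2,1)] -> total=1
Click 2 (4,2) count=0: revealed 11 new [(3,1) (3,2) (3,3) (4,0) (4,1) (4,2) (4,3) (5,0) (5,1) (5,2) (5,3)] -> total=12
Click 3 (2,4) count=4: revealed 1 new [(2,4)] -> total=13
Click 4 (0,3) count=2: revealed 1 new [(0,3)] -> total=14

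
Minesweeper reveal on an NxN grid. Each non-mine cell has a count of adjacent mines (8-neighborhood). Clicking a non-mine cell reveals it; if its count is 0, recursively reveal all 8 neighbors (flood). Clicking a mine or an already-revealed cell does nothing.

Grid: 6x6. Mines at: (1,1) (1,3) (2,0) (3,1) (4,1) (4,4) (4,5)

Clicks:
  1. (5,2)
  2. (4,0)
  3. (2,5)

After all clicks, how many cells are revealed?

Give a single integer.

Answer: 10

Derivation:
Click 1 (5,2) count=1: revealed 1 new [(5,2)] -> total=1
Click 2 (4,0) count=2: revealed 1 new [(4,0)] -> total=2
Click 3 (2,5) count=0: revealed 8 new [(0,4) (0,5) (1,4) (1,5) (2,4) (2,5) (3,4) (3,5)] -> total=10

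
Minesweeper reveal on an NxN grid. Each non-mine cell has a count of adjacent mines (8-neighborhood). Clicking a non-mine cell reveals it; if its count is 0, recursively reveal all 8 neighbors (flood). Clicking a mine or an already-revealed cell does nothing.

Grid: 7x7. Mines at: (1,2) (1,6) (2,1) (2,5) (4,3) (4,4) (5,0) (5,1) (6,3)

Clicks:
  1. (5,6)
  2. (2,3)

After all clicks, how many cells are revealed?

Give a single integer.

Answer: 11

Derivation:
Click 1 (5,6) count=0: revealed 10 new [(3,5) (3,6) (4,5) (4,6) (5,4) (5,5) (5,6) (6,4) (6,5) (6,6)] -> total=10
Click 2 (2,3) count=1: revealed 1 new [(2,3)] -> total=11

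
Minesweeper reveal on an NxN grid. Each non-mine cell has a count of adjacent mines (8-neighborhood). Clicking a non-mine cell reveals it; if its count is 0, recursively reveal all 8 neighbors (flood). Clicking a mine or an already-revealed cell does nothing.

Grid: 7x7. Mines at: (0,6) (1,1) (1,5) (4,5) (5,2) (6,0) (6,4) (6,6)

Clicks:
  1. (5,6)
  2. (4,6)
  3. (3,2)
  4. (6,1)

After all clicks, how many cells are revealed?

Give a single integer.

Click 1 (5,6) count=2: revealed 1 new [(5,6)] -> total=1
Click 2 (4,6) count=1: revealed 1 new [(4,6)] -> total=2
Click 3 (3,2) count=0: revealed 23 new [(0,2) (0,3) (0,4) (1,2) (1,3) (1,4) (2,0) (2,1) (2,2) (2,3) (2,4) (3,0) (3,1) (3,2) (3,3) (3,4) (4,0) (4,1) (4,2) (4,3) (4,4) (5,0) (5,1)] -> total=25
Click 4 (6,1) count=2: revealed 1 new [(6,1)] -> total=26

Answer: 26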